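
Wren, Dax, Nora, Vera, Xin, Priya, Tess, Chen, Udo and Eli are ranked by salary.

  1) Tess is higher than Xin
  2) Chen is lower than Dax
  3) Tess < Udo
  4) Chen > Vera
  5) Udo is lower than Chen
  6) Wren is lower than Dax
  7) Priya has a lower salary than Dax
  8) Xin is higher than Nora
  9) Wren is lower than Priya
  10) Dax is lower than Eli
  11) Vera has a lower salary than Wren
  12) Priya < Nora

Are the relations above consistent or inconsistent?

consistent

The single ordering Vera < Wren < Priya < Nora < Xin < Tess < Udo < Chen < Dax < Eli satisfies every listed relation, so no contradiction arises.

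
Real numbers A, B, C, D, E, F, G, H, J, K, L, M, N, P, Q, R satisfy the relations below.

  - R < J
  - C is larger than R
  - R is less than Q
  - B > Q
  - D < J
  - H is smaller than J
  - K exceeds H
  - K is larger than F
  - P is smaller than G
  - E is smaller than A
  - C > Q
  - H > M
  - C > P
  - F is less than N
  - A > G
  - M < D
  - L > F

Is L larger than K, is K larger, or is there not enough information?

Following every chain through L: below L we get F.
K is not reached, and no chain runs the other way from K to L.
So the given relations leave the order of L and K undetermined.

undetermined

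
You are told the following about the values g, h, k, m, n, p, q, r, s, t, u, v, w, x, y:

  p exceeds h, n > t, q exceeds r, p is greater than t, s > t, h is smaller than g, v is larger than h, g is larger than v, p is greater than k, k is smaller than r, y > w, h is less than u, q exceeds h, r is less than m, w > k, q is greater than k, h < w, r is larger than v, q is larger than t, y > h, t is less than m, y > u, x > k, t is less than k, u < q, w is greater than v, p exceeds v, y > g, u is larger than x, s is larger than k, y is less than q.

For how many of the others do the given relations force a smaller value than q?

10

Directly below q: t, k, h, r, u, y.
One step further: v, w, x, g (10 so far).
Nothing else is reachable below q; 10 in all.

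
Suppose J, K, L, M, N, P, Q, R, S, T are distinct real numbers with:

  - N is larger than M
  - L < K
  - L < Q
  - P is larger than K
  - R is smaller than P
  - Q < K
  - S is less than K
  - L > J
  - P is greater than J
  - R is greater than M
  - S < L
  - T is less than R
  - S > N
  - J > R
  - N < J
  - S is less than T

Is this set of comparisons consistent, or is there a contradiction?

Every relation is compatible with M < N < S < T < R < J < L < Q < K < P; the set is consistent.

consistent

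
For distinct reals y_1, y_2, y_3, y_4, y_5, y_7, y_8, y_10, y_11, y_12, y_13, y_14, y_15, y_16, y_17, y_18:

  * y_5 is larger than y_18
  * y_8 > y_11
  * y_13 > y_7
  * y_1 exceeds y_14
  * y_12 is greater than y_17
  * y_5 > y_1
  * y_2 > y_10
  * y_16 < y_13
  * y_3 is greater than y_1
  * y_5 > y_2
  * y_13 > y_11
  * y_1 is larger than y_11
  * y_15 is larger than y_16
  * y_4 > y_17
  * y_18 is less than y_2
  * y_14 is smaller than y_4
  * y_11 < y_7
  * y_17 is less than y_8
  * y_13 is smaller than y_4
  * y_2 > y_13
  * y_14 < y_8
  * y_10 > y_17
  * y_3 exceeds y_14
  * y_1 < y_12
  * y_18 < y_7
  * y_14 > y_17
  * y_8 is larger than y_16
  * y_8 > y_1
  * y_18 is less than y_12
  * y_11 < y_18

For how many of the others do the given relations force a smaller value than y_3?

4

The elements the relations force below y_3 are y_11, y_17, y_14, y_1 — no chain reaches any other.
That is 4.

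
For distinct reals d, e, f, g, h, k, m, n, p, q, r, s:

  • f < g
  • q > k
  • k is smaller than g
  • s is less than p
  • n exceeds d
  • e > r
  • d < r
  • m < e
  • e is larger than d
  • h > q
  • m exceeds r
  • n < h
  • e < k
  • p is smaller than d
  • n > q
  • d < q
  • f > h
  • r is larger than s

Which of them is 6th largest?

k

The consecutive relations fix a unique order: s < p < d < r < m < e < k < q < n < h < f < g.
The 6th largest is k.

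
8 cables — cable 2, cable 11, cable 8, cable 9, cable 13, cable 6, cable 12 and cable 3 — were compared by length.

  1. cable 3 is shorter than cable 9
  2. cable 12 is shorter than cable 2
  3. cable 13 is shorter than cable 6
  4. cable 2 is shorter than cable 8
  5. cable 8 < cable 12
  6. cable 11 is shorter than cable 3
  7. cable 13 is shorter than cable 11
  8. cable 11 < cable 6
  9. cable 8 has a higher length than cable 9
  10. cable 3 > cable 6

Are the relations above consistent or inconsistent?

We have cable 2 < cable 8 stated directly, yet also cable 8 < cable 12 < cable 2 by chaining the others — so cable 8 < cable 2. Contradiction.

inconsistent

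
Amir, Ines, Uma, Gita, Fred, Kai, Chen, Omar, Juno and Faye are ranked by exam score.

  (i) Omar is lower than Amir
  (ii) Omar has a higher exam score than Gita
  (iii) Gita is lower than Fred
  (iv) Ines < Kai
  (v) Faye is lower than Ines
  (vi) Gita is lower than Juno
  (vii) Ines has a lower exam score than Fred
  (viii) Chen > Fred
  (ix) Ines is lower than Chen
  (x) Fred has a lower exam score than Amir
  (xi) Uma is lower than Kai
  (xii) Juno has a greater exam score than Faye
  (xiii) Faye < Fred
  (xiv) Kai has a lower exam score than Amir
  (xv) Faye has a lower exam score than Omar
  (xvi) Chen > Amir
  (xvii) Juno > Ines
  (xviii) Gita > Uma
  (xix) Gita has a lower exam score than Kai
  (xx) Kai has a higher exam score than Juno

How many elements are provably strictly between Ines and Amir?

Chaining upward from Ines reaches: Juno, Fred, Kai, Chen.
Chaining downward from Amir reaches: Uma, Gita, Faye, Juno, Fred, Omar, Kai.
Strictly between Ines and Amir are those in both lists: Juno, Fred, Kai — 3 elements.

3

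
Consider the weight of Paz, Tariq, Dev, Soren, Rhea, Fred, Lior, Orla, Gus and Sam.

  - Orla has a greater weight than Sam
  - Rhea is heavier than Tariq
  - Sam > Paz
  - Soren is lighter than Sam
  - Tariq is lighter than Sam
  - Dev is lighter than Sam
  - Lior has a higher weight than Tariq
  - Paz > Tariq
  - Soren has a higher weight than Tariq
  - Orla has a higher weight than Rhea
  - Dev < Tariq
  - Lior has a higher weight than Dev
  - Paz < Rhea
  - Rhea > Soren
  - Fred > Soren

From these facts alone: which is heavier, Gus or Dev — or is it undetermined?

Following every chain through Dev: above Dev we get Tariq, Soren, Fred, Paz, Rhea, Sam, Orla, Lior.
Gus is not reached, and no chain runs the other way from Gus to Dev.
So the given relations leave the order of Dev and Gus undetermined.

undetermined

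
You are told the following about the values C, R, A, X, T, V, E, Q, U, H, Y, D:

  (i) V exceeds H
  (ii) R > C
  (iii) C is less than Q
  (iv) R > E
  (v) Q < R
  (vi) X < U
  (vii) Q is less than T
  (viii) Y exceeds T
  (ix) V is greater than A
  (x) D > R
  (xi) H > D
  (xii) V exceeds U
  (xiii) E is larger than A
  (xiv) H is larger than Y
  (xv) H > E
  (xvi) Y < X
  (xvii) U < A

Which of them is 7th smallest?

Chaining the given pairs: C < Q < T < Y < X < U < A < E < R < D < H < V.
The 7th smallest is A.

A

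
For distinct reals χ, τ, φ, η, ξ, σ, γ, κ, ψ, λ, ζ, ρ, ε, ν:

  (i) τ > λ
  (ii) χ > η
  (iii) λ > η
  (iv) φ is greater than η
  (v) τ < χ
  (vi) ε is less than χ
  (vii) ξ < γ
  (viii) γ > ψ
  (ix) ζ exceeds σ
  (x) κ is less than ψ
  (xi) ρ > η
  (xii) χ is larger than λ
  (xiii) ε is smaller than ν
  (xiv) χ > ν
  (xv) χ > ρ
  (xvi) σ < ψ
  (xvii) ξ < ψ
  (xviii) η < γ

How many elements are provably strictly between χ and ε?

1

Chaining upward from ε reaches: ν.
Chaining downward from χ reaches: η, λ, ν, ρ, τ.
Strictly between ε and χ are those in both lists: ν — 1 element.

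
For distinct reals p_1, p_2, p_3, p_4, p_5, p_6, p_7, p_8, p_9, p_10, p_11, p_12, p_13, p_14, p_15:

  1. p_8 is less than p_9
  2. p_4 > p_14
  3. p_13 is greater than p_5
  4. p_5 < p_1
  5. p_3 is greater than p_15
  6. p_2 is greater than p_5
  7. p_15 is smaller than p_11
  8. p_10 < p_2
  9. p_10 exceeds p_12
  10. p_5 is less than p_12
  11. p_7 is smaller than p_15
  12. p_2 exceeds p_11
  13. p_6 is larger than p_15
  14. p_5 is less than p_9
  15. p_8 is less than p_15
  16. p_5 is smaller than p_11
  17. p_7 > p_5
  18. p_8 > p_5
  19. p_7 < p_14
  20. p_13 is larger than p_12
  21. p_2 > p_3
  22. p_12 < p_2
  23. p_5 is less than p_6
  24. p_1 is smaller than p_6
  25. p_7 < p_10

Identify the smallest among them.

p_5

Chaining upward from p_5: directly above it, p_7, p_8, p_12, p_11, p_2, p_9, p_1, p_13, p_6; then p_15, p_10, p_14; then p_3, p_4.
That covers every other element, and nothing is given below p_5, so p_5 is the smallest.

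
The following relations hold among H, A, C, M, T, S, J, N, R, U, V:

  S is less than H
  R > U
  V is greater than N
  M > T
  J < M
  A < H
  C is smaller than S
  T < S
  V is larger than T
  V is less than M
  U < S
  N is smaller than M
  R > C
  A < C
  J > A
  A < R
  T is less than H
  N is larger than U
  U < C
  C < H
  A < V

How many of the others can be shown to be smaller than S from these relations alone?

4

Directly below S: U, C, T.
One step further: A (4 so far).
No other element is forced below S by the given relations, so the count is 4.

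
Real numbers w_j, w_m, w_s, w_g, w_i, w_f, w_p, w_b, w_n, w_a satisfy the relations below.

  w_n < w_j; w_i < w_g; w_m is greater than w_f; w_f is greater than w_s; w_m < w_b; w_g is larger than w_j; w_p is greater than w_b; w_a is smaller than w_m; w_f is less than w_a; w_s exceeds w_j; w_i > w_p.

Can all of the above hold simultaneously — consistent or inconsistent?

consistent

The single ordering w_n < w_j < w_s < w_f < w_a < w_m < w_b < w_p < w_i < w_g satisfies every listed relation, so no contradiction arises.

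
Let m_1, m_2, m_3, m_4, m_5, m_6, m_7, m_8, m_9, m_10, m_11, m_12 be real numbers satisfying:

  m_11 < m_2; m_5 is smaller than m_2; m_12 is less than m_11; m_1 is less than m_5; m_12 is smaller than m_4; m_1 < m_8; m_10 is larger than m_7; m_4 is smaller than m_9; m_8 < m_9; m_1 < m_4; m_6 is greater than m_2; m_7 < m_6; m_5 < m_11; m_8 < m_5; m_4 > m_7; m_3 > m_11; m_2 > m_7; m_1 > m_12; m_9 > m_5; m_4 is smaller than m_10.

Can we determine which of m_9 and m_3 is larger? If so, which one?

Following every chain through m_3: below m_3 we get m_12, m_1, m_8, m_5, m_11.
m_9 is not reached, and no chain runs the other way from m_9 to m_3.
So the given relations leave the order of m_3 and m_9 undetermined.

undetermined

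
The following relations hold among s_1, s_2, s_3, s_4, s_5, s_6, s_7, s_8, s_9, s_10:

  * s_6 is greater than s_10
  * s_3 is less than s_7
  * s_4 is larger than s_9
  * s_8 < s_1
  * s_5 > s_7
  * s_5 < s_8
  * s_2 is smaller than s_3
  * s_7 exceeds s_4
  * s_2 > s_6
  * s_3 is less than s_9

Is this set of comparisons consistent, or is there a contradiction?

consistent

The single ordering s_10 < s_6 < s_2 < s_3 < s_9 < s_4 < s_7 < s_5 < s_8 < s_1 satisfies every listed relation, so no contradiction arises.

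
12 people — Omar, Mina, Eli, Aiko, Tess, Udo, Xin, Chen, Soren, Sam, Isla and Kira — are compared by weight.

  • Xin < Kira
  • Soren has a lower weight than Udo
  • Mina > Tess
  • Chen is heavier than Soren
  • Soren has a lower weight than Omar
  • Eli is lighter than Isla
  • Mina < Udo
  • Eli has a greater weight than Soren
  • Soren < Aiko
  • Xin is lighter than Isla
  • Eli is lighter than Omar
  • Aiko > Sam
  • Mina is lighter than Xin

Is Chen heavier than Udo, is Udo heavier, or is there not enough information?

Following every chain through Chen: below Chen we get Soren.
Udo is not reached, and no chain runs the other way from Udo to Chen.
So the given relations leave the order of Chen and Udo undetermined.

undetermined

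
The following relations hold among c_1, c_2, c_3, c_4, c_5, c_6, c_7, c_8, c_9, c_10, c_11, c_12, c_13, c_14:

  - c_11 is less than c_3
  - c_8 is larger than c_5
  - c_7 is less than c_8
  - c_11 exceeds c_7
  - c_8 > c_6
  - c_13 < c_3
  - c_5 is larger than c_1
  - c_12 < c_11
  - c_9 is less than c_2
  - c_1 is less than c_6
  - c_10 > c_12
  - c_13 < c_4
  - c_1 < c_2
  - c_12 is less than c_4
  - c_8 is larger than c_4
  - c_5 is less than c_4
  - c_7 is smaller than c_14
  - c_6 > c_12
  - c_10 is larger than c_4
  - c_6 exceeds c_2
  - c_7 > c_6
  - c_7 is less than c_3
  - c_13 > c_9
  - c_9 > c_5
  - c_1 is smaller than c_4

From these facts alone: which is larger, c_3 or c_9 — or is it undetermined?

c_9 < c_2 and c_2 < c_6 give c_9 < c_6.
Then c_6 < c_7 extends the chain to c_7.
Then c_7 < c_11 extends the chain to c_11.
With c_11 < c_3: c_9 < c_2 < c_6 < c_7 < c_11 < c_3.
So c_3 is larger.

c_3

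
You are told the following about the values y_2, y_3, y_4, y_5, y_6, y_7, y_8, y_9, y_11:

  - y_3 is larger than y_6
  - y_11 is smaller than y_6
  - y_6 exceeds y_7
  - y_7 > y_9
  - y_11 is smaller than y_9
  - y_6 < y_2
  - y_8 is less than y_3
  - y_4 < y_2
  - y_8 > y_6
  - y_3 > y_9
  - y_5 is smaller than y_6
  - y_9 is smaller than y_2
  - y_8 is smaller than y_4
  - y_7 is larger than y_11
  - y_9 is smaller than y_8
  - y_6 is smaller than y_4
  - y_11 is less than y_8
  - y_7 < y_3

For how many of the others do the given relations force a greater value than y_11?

7

The elements the relations force above y_11 are y_9, y_7, y_6, y_8, y_4, y_3, y_2 — no chain reaches any other.
That is 7.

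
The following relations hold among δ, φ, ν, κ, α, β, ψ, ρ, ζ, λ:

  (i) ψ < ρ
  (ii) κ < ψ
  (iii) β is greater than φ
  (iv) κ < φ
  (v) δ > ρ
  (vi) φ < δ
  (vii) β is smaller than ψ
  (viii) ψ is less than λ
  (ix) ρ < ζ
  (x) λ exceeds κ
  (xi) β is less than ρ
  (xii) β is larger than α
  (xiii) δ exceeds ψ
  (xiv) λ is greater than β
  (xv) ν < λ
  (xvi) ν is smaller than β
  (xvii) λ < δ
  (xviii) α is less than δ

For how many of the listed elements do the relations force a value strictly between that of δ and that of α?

4

The relations place α below δ. An element lies strictly between them when it is forced above α and also forced below δ.
Above α: {β, ψ, λ, ρ, ζ}. Below δ: {κ, ν, φ, β, ψ, λ, ρ}.
Intersection: {β, ψ, λ, ρ} — 4.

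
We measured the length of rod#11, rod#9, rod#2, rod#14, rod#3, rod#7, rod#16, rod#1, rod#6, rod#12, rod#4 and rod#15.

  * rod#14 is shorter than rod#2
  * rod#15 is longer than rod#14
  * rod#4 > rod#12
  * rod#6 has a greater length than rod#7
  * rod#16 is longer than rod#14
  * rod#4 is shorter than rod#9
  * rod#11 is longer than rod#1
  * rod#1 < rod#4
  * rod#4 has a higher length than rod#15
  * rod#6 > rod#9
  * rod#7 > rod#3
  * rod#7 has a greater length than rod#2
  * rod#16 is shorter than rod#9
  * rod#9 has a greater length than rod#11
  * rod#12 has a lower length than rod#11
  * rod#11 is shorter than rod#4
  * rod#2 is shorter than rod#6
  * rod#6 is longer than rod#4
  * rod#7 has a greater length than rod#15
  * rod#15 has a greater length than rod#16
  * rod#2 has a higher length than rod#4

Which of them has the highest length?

Chaining downward from rod#6: directly below it, rod#4, rod#2, rod#9, rod#7; then rod#1, rod#14, rod#12, rod#16, rod#3, rod#15, rod#11.
That covers every other element, and nothing is given above rod#6, so rod#6 is the highest length.

rod#6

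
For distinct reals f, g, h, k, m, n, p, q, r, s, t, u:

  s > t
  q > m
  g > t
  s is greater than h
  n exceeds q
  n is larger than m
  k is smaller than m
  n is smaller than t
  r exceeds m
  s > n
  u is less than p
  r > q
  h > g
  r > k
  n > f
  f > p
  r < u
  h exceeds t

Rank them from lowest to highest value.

k < m < q < r < u < p < f < n < t < g < h < s

The consecutive links are each given: k < m; m < q; q < r; r < u; u < p; p < f; f < n; n < t; t < g; g < h; h < s.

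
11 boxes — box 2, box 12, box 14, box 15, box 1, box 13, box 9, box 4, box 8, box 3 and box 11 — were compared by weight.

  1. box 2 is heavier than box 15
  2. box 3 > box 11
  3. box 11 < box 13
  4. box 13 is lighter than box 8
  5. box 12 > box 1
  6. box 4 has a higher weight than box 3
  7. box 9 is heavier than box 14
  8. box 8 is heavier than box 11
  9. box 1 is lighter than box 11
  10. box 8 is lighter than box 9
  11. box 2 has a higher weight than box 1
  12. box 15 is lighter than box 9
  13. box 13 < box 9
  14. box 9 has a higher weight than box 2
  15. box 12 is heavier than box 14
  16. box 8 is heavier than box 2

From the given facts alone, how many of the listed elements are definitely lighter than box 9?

The elements the relations force below box 9 are box 15, box 1, box 14, box 11, box 13, box 2, box 8 — no chain reaches any other.
That is 7.

7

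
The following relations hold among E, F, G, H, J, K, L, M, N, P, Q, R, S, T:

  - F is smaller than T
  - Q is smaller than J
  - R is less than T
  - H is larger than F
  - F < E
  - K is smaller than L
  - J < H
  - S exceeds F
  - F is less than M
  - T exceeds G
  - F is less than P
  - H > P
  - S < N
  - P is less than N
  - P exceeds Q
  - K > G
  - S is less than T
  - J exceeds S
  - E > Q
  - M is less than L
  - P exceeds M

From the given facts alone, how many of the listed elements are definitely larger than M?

4

From M the given relations immediately reach P, L.
From those, N, H — 4 in total.
Nothing else is reachable above M; 4 in all.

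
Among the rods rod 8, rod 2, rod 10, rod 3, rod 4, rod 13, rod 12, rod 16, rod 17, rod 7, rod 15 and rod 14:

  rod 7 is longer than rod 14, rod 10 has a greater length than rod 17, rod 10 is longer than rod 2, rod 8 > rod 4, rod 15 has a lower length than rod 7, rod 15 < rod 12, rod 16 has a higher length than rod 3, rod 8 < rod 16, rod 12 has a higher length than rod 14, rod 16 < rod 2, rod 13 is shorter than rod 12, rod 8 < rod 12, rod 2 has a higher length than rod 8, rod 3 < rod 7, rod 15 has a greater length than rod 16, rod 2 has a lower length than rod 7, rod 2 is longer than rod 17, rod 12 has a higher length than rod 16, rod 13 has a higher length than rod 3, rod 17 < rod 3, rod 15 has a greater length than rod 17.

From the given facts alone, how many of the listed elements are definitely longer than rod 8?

The elements the relations force above rod 8 are rod 16, rod 2, rod 10, rod 15, rod 12, rod 7 — no chain reaches any other.
That is 6.

6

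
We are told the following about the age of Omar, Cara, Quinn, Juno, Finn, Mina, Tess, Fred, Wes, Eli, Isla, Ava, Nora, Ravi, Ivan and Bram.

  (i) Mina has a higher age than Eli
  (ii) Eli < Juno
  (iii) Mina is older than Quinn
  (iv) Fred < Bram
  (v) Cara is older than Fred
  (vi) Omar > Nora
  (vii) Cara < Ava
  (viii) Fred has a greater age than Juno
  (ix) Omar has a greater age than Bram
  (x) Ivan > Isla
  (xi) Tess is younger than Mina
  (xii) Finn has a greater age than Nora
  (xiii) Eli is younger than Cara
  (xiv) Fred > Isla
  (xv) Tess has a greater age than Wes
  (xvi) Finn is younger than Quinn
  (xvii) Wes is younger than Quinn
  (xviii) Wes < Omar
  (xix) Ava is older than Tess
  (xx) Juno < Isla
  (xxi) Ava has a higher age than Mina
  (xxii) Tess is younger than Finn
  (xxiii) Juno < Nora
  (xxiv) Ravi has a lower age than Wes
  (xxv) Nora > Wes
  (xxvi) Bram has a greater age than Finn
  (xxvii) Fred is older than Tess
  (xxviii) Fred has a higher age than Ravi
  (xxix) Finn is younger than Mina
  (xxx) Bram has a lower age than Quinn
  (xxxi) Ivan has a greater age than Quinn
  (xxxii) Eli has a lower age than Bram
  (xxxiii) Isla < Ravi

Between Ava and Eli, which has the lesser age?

Eli

Link the given pairs in sequence: Eli < Juno; Juno < Isla; Isla < Ravi; Ravi < Wes; Wes < Tess; Tess < Finn; Finn < Bram; Bram < Quinn; Quinn < Mina; Mina < Ava.
Chaining these gives Eli < Juno < Isla < Ravi < Wes < Tess < Finn < Bram < Quinn < Mina < Ava.
So Eli < Ava; Eli is the younger of the two.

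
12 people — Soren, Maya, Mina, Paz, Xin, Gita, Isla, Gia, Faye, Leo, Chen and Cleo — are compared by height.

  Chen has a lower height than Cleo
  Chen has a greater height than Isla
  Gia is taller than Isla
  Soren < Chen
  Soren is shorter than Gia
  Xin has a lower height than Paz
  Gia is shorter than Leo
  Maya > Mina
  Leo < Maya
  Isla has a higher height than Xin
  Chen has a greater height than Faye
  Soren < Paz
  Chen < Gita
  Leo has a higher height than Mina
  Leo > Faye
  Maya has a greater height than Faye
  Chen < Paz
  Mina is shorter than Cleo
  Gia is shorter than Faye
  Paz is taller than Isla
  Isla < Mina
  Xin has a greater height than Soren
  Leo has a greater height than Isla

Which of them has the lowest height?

Soren

Chaining upward from Soren: directly above it, Xin, Gia, Chen, Paz; then Isla, Faye, Gita, Leo, Cleo; then Mina, Maya.
That covers every other element, and nothing is given below Soren, so Soren is the lowest height.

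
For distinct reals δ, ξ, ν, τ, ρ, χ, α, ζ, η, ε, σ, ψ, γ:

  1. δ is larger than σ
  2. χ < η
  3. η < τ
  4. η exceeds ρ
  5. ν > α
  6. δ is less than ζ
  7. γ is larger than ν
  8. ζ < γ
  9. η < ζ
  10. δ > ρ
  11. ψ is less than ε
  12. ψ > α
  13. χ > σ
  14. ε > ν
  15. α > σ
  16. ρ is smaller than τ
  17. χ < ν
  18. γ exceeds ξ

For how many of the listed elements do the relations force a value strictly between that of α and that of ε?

2

Chaining upward from α reaches: ψ, ν, γ.
Chaining downward from ε reaches: σ, χ, ψ, ν.
Strictly between α and ε are those in both lists: ψ, ν — 2 elements.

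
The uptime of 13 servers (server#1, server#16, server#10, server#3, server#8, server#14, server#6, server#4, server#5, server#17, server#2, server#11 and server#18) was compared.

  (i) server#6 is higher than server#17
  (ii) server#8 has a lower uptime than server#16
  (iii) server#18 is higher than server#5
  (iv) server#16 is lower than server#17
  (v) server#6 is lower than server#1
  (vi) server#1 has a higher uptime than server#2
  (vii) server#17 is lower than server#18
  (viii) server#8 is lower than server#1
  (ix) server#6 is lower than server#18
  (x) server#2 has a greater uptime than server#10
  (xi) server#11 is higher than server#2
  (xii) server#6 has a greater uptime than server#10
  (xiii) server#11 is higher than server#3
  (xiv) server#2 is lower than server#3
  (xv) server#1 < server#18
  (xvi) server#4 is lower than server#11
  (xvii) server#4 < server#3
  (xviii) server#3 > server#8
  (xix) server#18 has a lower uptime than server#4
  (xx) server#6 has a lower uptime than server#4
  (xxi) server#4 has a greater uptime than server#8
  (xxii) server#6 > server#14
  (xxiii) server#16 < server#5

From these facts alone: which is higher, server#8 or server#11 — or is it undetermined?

The relevant relations are server#8 < server#16; server#16 < server#17; server#17 < server#6; server#6 < server#1; server#1 < server#18; server#18 < server#4; server#4 < server#3; server#3 < server#11.
Chaining these gives server#8 < server#16 < server#17 < server#6 < server#1 < server#18 < server#4 < server#3 < server#11.
So server#11 is higher.

server#11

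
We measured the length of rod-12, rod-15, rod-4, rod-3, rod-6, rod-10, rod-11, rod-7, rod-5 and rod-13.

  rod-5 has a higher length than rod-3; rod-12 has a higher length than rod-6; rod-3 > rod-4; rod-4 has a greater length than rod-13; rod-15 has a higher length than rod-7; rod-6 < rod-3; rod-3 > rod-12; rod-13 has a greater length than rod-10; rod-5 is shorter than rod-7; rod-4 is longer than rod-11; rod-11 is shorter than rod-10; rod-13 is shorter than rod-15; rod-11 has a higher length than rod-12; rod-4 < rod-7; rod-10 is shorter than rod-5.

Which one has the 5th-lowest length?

rod-13

Chaining the given pairs: rod-6 < rod-12 < rod-11 < rod-10 < rod-13 < rod-4 < rod-3 < rod-5 < rod-7 < rod-15.
Counting 5 from the smallest end gives rod-13.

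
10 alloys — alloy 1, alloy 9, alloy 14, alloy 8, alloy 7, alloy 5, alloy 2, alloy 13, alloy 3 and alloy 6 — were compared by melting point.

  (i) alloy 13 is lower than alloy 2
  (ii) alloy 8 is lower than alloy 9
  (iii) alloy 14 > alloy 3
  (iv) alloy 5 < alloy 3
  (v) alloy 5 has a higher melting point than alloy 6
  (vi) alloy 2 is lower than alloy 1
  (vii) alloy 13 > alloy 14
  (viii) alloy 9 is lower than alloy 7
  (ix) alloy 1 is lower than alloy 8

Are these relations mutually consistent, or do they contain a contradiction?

consistent

Every relation is compatible with alloy 6 < alloy 5 < alloy 3 < alloy 14 < alloy 13 < alloy 2 < alloy 1 < alloy 8 < alloy 9 < alloy 7; the set is consistent.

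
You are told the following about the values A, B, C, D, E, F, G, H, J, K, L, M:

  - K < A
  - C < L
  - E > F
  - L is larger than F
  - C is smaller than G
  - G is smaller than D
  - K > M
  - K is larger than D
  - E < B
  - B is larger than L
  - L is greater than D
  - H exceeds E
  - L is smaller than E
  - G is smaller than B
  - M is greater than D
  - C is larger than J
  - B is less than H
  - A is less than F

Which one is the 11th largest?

C

Chaining the given pairs: J < C < G < D < M < K < A < F < L < E < B < H.
Counting 11 from the largest end gives C.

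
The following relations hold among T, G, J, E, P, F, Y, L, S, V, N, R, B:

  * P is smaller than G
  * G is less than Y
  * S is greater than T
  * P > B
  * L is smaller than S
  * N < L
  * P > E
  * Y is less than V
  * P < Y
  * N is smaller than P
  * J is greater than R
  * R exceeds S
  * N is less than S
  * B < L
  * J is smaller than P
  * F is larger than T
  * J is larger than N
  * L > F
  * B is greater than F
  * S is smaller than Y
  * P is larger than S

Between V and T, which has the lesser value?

T

Chaining the given relations: T < F < B < L < S < R < J < P < G < Y < V.
So T < V; T is the smaller of the two.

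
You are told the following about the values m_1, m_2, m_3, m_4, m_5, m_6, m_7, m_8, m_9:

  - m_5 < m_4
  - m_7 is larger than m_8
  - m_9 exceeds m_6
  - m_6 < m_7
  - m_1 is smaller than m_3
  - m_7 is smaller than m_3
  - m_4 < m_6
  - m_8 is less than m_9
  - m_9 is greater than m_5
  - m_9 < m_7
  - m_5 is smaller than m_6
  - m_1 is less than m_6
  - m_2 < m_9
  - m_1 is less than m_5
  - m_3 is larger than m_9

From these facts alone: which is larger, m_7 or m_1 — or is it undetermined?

m_7

Following the relations from m_1: m_1 < m_5 < m_4 < m_6 < m_9 < m_7.
So m_7 is larger.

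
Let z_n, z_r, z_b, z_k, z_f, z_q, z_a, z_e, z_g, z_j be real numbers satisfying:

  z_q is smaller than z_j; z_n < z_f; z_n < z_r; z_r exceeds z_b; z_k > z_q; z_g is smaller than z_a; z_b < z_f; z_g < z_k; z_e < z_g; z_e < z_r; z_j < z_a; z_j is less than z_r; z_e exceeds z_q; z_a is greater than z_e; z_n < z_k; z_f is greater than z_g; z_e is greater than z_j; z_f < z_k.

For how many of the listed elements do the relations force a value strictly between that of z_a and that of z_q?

3

Chaining upward from z_q reaches: z_j, z_e, z_r, z_g, z_f, z_k.
Chaining downward from z_a reaches: z_j, z_e, z_g.
Strictly between z_q and z_a are those in both lists: z_j, z_e, z_g — 3 elements.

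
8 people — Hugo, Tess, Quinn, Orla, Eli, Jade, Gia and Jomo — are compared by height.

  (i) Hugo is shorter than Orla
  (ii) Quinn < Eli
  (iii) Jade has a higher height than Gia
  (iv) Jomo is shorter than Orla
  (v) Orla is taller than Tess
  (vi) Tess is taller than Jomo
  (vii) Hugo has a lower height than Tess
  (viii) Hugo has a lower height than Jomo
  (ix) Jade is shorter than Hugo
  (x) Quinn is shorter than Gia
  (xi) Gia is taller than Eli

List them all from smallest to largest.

Quinn < Eli < Gia < Jade < Hugo < Jomo < Tess < Orla

The consecutive links are each given: Quinn < Eli; Eli < Gia; Gia < Jade; Jade < Hugo; Hugo < Jomo; Jomo < Tess; Tess < Orla.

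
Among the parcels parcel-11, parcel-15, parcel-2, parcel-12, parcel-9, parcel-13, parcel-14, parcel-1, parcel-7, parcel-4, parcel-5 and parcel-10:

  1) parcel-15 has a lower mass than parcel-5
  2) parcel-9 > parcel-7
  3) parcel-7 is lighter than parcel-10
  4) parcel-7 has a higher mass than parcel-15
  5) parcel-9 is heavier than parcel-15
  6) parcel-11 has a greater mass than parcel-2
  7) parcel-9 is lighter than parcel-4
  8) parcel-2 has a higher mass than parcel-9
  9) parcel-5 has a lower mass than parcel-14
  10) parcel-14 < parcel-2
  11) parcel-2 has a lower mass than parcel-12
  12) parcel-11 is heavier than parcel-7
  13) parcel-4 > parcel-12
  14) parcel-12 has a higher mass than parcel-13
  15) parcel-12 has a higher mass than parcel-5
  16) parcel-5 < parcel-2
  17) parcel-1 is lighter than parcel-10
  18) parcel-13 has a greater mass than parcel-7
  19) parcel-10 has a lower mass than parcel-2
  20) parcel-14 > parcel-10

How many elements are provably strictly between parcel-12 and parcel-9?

1

Chaining upward from parcel-9 reaches: parcel-2, parcel-11, parcel-4.
Chaining downward from parcel-12 reaches: parcel-15, parcel-7, parcel-1, parcel-10, parcel-5, parcel-14, parcel-2, parcel-13.
Strictly between parcel-9 and parcel-12 are those in both lists: parcel-2 — 1 element.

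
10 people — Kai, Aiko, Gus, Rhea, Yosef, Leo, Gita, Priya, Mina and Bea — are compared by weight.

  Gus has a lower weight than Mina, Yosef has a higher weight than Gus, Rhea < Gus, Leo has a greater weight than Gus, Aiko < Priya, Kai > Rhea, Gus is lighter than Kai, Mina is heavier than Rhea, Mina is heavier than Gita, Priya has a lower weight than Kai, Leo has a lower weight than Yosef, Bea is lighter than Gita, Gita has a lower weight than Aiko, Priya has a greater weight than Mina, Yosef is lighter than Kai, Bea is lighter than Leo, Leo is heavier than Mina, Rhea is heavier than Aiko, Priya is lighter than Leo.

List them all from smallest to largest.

Bea < Gita < Aiko < Rhea < Gus < Mina < Priya < Leo < Yosef < Kai

The consecutive links are each given: Bea < Gita; Gita < Aiko; Aiko < Rhea; Rhea < Gus; Gus < Mina; Mina < Priya; Priya < Leo; Leo < Yosef; Yosef < Kai.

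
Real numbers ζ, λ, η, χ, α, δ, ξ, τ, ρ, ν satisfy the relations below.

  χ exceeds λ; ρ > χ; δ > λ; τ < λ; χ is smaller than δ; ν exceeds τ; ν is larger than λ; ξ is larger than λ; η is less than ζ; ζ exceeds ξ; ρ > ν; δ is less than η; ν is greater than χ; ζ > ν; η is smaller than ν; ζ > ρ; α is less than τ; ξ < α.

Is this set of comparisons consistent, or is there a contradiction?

inconsistent

We have λ < ξ stated directly, yet also ξ < α < τ < λ by chaining the others — so ξ < λ. Contradiction.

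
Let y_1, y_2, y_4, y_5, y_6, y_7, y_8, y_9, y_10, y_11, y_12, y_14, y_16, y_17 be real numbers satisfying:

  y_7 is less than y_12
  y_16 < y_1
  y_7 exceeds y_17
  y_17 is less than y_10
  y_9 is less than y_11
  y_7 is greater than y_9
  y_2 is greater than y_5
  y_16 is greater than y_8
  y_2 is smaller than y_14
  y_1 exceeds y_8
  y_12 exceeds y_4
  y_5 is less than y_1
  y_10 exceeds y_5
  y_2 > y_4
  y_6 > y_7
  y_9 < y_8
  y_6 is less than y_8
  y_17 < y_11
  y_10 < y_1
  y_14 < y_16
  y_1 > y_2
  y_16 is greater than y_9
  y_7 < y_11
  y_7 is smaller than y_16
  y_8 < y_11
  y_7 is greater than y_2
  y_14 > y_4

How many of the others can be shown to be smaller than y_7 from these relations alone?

Directly below y_7: y_9, y_17, y_2.
One step further: y_4, y_5 (5 so far).
No other element is forced below y_7 by the given relations, so the count is 5.

5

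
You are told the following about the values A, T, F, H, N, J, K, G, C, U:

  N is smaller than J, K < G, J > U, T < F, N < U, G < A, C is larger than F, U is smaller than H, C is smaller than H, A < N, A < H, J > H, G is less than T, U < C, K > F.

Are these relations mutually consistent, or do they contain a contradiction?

We have G < T stated directly, yet also T < F < K < G by chaining the others — so T < G. Contradiction.

inconsistent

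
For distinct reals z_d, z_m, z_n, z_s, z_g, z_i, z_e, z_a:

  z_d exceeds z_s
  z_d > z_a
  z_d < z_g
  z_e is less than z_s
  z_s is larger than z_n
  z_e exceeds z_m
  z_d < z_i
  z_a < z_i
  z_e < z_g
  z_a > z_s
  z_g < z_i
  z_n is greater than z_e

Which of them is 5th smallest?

Piecing the relations together gives one ordering: z_m < z_e < z_n < z_s < z_a < z_d < z_g < z_i.
Counting 5 from the smallest end gives z_a.

z_a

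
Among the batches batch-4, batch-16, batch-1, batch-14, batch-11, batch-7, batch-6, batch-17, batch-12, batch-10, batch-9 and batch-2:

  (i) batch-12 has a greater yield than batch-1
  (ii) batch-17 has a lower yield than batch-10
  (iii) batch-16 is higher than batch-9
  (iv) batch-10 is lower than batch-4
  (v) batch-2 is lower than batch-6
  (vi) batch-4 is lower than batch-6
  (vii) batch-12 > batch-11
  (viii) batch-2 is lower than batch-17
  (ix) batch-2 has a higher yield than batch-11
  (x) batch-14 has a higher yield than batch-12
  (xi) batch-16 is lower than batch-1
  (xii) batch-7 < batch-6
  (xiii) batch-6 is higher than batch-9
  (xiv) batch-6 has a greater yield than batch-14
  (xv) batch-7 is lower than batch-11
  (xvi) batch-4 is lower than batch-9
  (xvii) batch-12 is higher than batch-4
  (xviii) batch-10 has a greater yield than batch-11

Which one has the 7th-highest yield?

Piecing the relations together gives one ordering: batch-7 < batch-11 < batch-2 < batch-17 < batch-10 < batch-4 < batch-9 < batch-16 < batch-1 < batch-12 < batch-14 < batch-6.
Counting 7 from the largest end gives batch-4.

batch-4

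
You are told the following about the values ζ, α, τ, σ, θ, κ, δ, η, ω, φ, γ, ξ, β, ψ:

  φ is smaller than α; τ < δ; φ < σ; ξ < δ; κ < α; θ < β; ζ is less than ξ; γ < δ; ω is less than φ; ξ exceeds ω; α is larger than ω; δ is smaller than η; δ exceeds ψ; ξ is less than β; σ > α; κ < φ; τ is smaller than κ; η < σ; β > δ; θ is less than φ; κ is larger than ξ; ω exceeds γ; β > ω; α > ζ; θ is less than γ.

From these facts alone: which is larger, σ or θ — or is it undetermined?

σ

θ < γ < ω < ξ < κ < φ < α < σ, by transitivity through γ, ω, ξ, κ, φ, α.
So σ is larger.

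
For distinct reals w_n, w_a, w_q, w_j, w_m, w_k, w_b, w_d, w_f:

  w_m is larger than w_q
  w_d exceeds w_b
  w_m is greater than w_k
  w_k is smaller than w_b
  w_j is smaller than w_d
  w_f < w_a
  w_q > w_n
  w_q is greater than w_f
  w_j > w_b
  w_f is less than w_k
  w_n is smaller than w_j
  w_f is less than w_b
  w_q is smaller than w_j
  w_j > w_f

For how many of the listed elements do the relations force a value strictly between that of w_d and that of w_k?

The relations place w_k below w_d. An element lies strictly between them when it is forced above w_k and also forced below w_d.
Above w_k: {w_b, w_m, w_j}. Below w_d: {w_f, w_n, w_b, w_q, w_j}.
Intersection: {w_b, w_j} — 2.

2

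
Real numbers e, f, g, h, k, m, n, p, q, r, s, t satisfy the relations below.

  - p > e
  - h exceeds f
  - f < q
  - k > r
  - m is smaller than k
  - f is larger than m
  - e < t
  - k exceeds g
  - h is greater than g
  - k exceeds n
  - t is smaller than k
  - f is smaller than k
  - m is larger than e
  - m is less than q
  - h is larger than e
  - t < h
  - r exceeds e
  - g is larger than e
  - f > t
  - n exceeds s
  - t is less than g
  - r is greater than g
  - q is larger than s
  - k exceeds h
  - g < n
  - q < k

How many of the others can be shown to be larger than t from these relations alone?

7

From t the given relations immediately reach g, f, h, k.
From those, n, r, q — 7 in total.
Nothing else is reachable above t; 7 in all.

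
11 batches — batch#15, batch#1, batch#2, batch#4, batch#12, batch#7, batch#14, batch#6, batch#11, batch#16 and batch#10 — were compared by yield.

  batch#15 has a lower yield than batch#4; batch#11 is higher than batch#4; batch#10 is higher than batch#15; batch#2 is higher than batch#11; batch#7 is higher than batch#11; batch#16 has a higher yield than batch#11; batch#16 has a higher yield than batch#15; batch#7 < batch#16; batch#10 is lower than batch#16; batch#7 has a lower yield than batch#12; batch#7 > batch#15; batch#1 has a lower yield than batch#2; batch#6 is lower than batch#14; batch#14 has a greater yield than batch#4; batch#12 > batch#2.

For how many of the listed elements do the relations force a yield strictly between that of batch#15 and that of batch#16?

4

Chaining upward from batch#15 reaches: batch#10, batch#4, batch#11, batch#7, batch#2, batch#12, batch#14.
Chaining downward from batch#16 reaches: batch#10, batch#4, batch#11, batch#7.
Strictly between batch#15 and batch#16 are those in both lists: batch#10, batch#4, batch#11, batch#7 — 4 elements.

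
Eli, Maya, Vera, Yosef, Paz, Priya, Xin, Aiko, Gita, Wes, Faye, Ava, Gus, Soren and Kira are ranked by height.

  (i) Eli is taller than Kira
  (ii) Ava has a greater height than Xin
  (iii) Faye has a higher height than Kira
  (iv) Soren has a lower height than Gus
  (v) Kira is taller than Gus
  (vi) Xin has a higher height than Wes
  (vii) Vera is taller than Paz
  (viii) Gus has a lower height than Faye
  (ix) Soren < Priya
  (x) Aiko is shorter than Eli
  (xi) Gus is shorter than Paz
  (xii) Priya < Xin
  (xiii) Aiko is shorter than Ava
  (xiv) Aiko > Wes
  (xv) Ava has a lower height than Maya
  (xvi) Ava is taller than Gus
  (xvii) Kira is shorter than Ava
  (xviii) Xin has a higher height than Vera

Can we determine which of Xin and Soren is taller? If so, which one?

Soren < Gus and Gus < Paz give Soren < Paz.
With Paz < Vera: Soren < Gus < Paz < Vera.
With Vera < Xin: Soren < Gus < Paz < Vera < Xin.
So Xin is taller.

Xin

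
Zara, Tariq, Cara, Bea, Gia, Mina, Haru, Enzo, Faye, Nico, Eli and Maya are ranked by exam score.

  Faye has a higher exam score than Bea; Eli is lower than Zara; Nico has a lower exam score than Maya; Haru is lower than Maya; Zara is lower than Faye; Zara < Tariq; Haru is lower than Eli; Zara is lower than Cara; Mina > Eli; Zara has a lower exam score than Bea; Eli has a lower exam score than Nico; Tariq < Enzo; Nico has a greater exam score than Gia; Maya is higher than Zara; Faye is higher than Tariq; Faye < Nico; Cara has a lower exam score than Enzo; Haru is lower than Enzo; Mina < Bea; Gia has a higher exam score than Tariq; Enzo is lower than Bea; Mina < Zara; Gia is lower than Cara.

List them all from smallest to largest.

The consecutive links are each given: Haru < Eli; Eli < Mina; Mina < Zara; Zara < Tariq; Tariq < Gia; Gia < Cara; Cara < Enzo; Enzo < Bea; Bea < Faye; Faye < Nico; Nico < Maya.

Haru < Eli < Mina < Zara < Tariq < Gia < Cara < Enzo < Bea < Faye < Nico < Maya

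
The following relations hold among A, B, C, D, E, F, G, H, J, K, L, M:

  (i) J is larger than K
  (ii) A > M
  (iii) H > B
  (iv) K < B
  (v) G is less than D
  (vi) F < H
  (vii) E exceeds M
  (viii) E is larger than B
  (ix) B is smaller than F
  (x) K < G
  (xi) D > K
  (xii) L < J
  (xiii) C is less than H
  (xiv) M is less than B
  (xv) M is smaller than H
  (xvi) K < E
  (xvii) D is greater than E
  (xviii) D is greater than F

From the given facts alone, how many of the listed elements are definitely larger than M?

6

The elements the relations force above M are B, F, H, E, A, D — no chain reaches any other.
That is 6.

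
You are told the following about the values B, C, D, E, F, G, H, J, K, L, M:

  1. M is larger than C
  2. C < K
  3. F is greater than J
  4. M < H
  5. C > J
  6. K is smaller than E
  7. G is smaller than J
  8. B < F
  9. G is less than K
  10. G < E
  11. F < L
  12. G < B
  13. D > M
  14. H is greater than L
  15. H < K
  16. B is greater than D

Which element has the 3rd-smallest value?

C

Chaining the given pairs: G < J < C < M < D < B < F < L < H < K < E.
Counting 3 from the smallest end gives C.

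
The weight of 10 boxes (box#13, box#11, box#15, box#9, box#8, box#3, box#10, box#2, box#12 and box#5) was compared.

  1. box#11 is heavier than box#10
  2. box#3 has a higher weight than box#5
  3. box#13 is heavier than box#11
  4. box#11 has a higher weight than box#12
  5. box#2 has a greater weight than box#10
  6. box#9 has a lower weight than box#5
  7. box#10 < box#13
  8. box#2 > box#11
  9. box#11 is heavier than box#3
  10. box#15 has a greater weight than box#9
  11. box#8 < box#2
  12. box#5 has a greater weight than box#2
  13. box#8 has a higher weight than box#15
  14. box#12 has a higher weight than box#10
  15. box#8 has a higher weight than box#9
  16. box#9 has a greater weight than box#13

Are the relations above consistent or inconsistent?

inconsistent

Chaining the given relations yields box#11 < box#13 < box#9 < box#15 < box#8 < box#2 < box#5 < box#3, so box#11 < box#3. But one relation states box#3 < box#11. These cannot both hold.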